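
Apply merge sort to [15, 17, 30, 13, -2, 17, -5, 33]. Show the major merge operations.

Divide and conquer:
  Merge [15] + [17] -> [15, 17]
  Merge [30] + [13] -> [13, 30]
  Merge [15, 17] + [13, 30] -> [13, 15, 17, 30]
  Merge [-2] + [17] -> [-2, 17]
  Merge [-5] + [33] -> [-5, 33]
  Merge [-2, 17] + [-5, 33] -> [-5, -2, 17, 33]
  Merge [13, 15, 17, 30] + [-5, -2, 17, 33] -> [-5, -2, 13, 15, 17, 17, 30, 33]


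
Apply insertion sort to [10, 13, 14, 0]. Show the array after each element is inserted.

First element 10 is already 'sorted'
Insert 13: shifted 0 elements -> [10, 13, 14, 0]
Insert 14: shifted 0 elements -> [10, 13, 14, 0]
Insert 0: shifted 3 elements -> [0, 10, 13, 14]


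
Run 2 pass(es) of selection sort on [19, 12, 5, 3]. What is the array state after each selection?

Pass 1: Select minimum 3 at index 3, swap -> [3, 12, 5, 19]
Pass 2: Select minimum 5 at index 2, swap -> [3, 5, 12, 19]


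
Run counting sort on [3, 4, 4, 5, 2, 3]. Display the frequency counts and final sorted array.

Count array: [0, 0, 1, 2, 2, 1]
(count[i] = number of elements equal to i)
Cumulative count: [0, 0, 1, 3, 5, 6]
Sorted: [2, 3, 3, 4, 4, 5]


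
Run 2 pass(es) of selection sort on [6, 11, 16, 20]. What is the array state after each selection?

Pass 1: Select minimum 6 at index 0, swap -> [6, 11, 16, 20]
Pass 2: Select minimum 11 at index 1, swap -> [6, 11, 16, 20]


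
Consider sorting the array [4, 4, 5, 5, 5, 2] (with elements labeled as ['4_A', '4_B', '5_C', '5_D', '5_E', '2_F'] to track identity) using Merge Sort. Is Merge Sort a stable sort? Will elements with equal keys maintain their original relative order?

Trace Merge Sort on the labeled array (the key is the number; the letter only tracks identity):
  Merge [4_B] + [5_C] -> [4_B, 5_C]
  Merge [4_A] + [4_B, 5_C] -> [4_A, 4_B, 5_C]
  Merge [5_E] + [2_F] -> [2_F, 5_E]
  Merge [5_D] + [2_F, 5_E] -> [2_F, 5_D, 5_E]
  Merge [4_A, 4_B, 5_C] + [2_F, 5_D, 5_E] -> [2_F, 4_A, 4_B, 5_C, 5_D, 5_E]
Final order: [2_F, 4_A, 4_B, 5_C, 5_D, 5_E]
Equal keys:
  value 4: originally 4_A, 4_B; after sorting 4_A, 4_B -> order preserved
  value 5: originally 5_C, 5_D, 5_E; after sorting 5_C, 5_D, 5_E -> order preserved
All equal keys kept their original relative order. Merge Sort is stable: when the heads of the two halves are equal the merge takes from the left half first.
Answer: Stable


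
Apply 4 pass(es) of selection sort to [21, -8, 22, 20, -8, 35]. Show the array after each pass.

Pass 1: Select minimum -8 at index 1, swap -> [-8, 21, 22, 20, -8, 35]
Pass 2: Select minimum -8 at index 4, swap -> [-8, -8, 22, 20, 21, 35]
Pass 3: Select minimum 20 at index 3, swap -> [-8, -8, 20, 22, 21, 35]
Pass 4: Select minimum 21 at index 4, swap -> [-8, -8, 20, 21, 22, 35]


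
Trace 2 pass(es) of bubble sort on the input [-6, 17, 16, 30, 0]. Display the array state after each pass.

After pass 1: [-6, 16, 17, 0, 30] (2 swaps)
After pass 2: [-6, 16, 0, 17, 30] (1 swaps)
Total swaps: 3


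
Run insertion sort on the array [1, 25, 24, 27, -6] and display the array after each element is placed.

First element 1 is already 'sorted'
Insert 25: shifted 0 elements -> [1, 25, 24, 27, -6]
Insert 24: shifted 1 elements -> [1, 24, 25, 27, -6]
Insert 27: shifted 0 elements -> [1, 24, 25, 27, -6]
Insert -6: shifted 4 elements -> [-6, 1, 24, 25, 27]


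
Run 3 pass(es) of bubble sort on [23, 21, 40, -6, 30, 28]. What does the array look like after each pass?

After pass 1: [21, 23, -6, 30, 28, 40] (4 swaps)
After pass 2: [21, -6, 23, 28, 30, 40] (2 swaps)
After pass 3: [-6, 21, 23, 28, 30, 40] (1 swaps)
Total swaps: 7


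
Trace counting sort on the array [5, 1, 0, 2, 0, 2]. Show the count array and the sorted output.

Count array: [2, 1, 2, 0, 0, 1]
(count[i] = number of elements equal to i)
Cumulative count: [2, 3, 5, 5, 5, 6]
Sorted: [0, 0, 1, 2, 2, 5]


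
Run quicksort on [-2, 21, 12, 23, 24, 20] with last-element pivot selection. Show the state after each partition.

Partition 1: pivot=20 at index 2 -> [-2, 12, 20, 23, 24, 21]
Partition 2: pivot=12 at index 1 -> [-2, 12, 20, 23, 24, 21]
Partition 3: pivot=21 at index 3 -> [-2, 12, 20, 21, 24, 23]
Partition 4: pivot=23 at index 4 -> [-2, 12, 20, 21, 23, 24]


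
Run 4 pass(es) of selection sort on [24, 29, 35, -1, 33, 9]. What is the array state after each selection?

Pass 1: Select minimum -1 at index 3, swap -> [-1, 29, 35, 24, 33, 9]
Pass 2: Select minimum 9 at index 5, swap -> [-1, 9, 35, 24, 33, 29]
Pass 3: Select minimum 24 at index 3, swap -> [-1, 9, 24, 35, 33, 29]
Pass 4: Select minimum 29 at index 5, swap -> [-1, 9, 24, 29, 33, 35]


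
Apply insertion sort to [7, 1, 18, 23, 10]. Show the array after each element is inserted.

First element 7 is already 'sorted'
Insert 1: shifted 1 elements -> [1, 7, 18, 23, 10]
Insert 18: shifted 0 elements -> [1, 7, 18, 23, 10]
Insert 23: shifted 0 elements -> [1, 7, 18, 23, 10]
Insert 10: shifted 2 elements -> [1, 7, 10, 18, 23]


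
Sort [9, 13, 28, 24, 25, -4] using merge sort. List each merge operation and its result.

Divide and conquer:
  Merge [13] + [28] -> [13, 28]
  Merge [9] + [13, 28] -> [9, 13, 28]
  Merge [25] + [-4] -> [-4, 25]
  Merge [24] + [-4, 25] -> [-4, 24, 25]
  Merge [9, 13, 28] + [-4, 24, 25] -> [-4, 9, 13, 24, 25, 28]


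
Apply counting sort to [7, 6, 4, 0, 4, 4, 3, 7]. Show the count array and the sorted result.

Count array: [1, 0, 0, 1, 3, 0, 1, 2]
(count[i] = number of elements equal to i)
Cumulative count: [1, 1, 1, 2, 5, 5, 6, 8]
Sorted: [0, 3, 4, 4, 4, 6, 7, 7]


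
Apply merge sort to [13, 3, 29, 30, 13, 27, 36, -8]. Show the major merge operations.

Divide and conquer:
  Merge [13] + [3] -> [3, 13]
  Merge [29] + [30] -> [29, 30]
  Merge [3, 13] + [29, 30] -> [3, 13, 29, 30]
  Merge [13] + [27] -> [13, 27]
  Merge [36] + [-8] -> [-8, 36]
  Merge [13, 27] + [-8, 36] -> [-8, 13, 27, 36]
  Merge [3, 13, 29, 30] + [-8, 13, 27, 36] -> [-8, 3, 13, 13, 27, 29, 30, 36]


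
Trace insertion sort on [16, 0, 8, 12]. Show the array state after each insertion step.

First element 16 is already 'sorted'
Insert 0: shifted 1 elements -> [0, 16, 8, 12]
Insert 8: shifted 1 elements -> [0, 8, 16, 12]
Insert 12: shifted 1 elements -> [0, 8, 12, 16]


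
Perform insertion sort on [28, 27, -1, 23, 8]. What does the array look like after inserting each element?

First element 28 is already 'sorted'
Insert 27: shifted 1 elements -> [27, 28, -1, 23, 8]
Insert -1: shifted 2 elements -> [-1, 27, 28, 23, 8]
Insert 23: shifted 2 elements -> [-1, 23, 27, 28, 8]
Insert 8: shifted 3 elements -> [-1, 8, 23, 27, 28]


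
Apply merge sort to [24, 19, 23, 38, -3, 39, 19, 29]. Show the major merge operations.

Divide and conquer:
  Merge [24] + [19] -> [19, 24]
  Merge [23] + [38] -> [23, 38]
  Merge [19, 24] + [23, 38] -> [19, 23, 24, 38]
  Merge [-3] + [39] -> [-3, 39]
  Merge [19] + [29] -> [19, 29]
  Merge [-3, 39] + [19, 29] -> [-3, 19, 29, 39]
  Merge [19, 23, 24, 38] + [-3, 19, 29, 39] -> [-3, 19, 19, 23, 24, 29, 38, 39]


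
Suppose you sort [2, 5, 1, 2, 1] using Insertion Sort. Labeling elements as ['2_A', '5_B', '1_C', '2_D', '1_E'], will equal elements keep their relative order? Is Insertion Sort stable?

Trace Insertion Sort on the labeled array (the key is the number; the letter only tracks identity):
  Insert 5_B at index 1: [2_A, 5_B, 1_C, 2_D, 1_E]
  Insert 1_C at index 0: [1_C, 2_A, 5_B, 2_D, 1_E]
  Insert 2_D at index 2: [1_C, 2_A, 2_D, 5_B, 1_E]
  Insert 1_E at index 1: [1_C, 1_E, 2_A, 2_D, 5_B]
Final order: [1_C, 1_E, 2_A, 2_D, 5_B]
Equal keys:
  value 1: originally 1_C, 1_E; after sorting 1_C, 1_E -> order preserved
  value 2: originally 2_A, 2_D; after sorting 2_A, 2_D -> order preserved
All equal keys kept their original relative order. Insertion Sort is stable: elements are shifted only while they are strictly greater than the key, so a key is inserted after any equal elements already placed.
Answer: Stable


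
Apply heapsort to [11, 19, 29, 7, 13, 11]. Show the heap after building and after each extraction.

Build heap: [29, 19, 11, 7, 13, 11]
Extract 29: [19, 13, 11, 7, 11, 29]
Extract 19: [13, 11, 11, 7, 19, 29]
Extract 13: [11, 7, 11, 13, 19, 29]
Extract 11: [11, 7, 11, 13, 19, 29]
Extract 11: [7, 11, 11, 13, 19, 29]


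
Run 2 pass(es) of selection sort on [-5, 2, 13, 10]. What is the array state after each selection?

Pass 1: Select minimum -5 at index 0, swap -> [-5, 2, 13, 10]
Pass 2: Select minimum 2 at index 1, swap -> [-5, 2, 13, 10]


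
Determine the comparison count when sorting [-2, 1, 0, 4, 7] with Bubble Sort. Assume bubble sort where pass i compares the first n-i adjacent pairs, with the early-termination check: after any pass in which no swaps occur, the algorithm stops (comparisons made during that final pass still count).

Pass 1: compare adjacent pairs (0,1)..(3,4) = 4 comparison(s), 1 swap(s) -> [-2, 0, 1, 4, 7]
Pass 2: compare adjacent pairs (0,1)..(2,3) = 3 comparison(s), 0 swap(s) -> [-2, 0, 1, 4, 7]
No swaps in this pass, so bubble sort stops here.
Total comparisons: 4 + 3 = 7


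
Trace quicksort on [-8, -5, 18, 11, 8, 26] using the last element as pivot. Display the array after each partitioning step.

Partition 1: pivot=26 at index 5 -> [-8, -5, 18, 11, 8, 26]
Partition 2: pivot=8 at index 2 -> [-8, -5, 8, 11, 18, 26]
Partition 3: pivot=-5 at index 1 -> [-8, -5, 8, 11, 18, 26]
Partition 4: pivot=18 at index 4 -> [-8, -5, 8, 11, 18, 26]


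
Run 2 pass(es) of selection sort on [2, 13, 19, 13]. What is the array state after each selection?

Pass 1: Select minimum 2 at index 0, swap -> [2, 13, 19, 13]
Pass 2: Select minimum 13 at index 1, swap -> [2, 13, 19, 13]


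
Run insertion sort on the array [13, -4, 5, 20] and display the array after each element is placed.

First element 13 is already 'sorted'
Insert -4: shifted 1 elements -> [-4, 13, 5, 20]
Insert 5: shifted 1 elements -> [-4, 5, 13, 20]
Insert 20: shifted 0 elements -> [-4, 5, 13, 20]


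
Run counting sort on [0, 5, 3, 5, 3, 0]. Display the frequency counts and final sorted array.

Count array: [2, 0, 0, 2, 0, 2]
(count[i] = number of elements equal to i)
Cumulative count: [2, 2, 2, 4, 4, 6]
Sorted: [0, 0, 3, 3, 5, 5]


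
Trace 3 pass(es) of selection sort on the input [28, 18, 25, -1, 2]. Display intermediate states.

Pass 1: Select minimum -1 at index 3, swap -> [-1, 18, 25, 28, 2]
Pass 2: Select minimum 2 at index 4, swap -> [-1, 2, 25, 28, 18]
Pass 3: Select minimum 18 at index 4, swap -> [-1, 2, 18, 28, 25]


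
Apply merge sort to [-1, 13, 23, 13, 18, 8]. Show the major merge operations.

Divide and conquer:
  Merge [13] + [23] -> [13, 23]
  Merge [-1] + [13, 23] -> [-1, 13, 23]
  Merge [18] + [8] -> [8, 18]
  Merge [13] + [8, 18] -> [8, 13, 18]
  Merge [-1, 13, 23] + [8, 13, 18] -> [-1, 8, 13, 13, 18, 23]


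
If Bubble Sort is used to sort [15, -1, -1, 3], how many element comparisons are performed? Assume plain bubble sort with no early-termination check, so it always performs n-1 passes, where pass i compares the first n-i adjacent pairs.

Pass 1: compare adjacent pairs (0,1)..(2,3) = 3 comparison(s), 3 swap(s) -> [-1, -1, 3, 15]
Pass 2: compare adjacent pairs (0,1)..(1,2) = 2 comparison(s), 0 swap(s) -> [-1, -1, 3, 15]
Pass 3: compare adjacent pairs (0,1)..(0,1) = 1 comparison(s), 0 swap(s) -> [-1, -1, 3, 15]
Total comparisons: 3 + 2 + 1 = 6


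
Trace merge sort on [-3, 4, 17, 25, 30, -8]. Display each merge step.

Divide and conquer:
  Merge [4] + [17] -> [4, 17]
  Merge [-3] + [4, 17] -> [-3, 4, 17]
  Merge [30] + [-8] -> [-8, 30]
  Merge [25] + [-8, 30] -> [-8, 25, 30]
  Merge [-3, 4, 17] + [-8, 25, 30] -> [-8, -3, 4, 17, 25, 30]


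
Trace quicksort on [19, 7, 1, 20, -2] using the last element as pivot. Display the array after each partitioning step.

Partition 1: pivot=-2 at index 0 -> [-2, 7, 1, 20, 19]
Partition 2: pivot=19 at index 3 -> [-2, 7, 1, 19, 20]
Partition 3: pivot=1 at index 1 -> [-2, 1, 7, 19, 20]


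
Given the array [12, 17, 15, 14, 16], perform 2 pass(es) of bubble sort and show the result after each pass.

After pass 1: [12, 15, 14, 16, 17] (3 swaps)
After pass 2: [12, 14, 15, 16, 17] (1 swaps)
Total swaps: 4


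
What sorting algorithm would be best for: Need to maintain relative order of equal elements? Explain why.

Best choice: Merge sort or Insertion sort
Reason: Both are stable; quicksort and heapsort are not stable


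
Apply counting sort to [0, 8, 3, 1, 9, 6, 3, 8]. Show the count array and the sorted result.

Count array: [1, 1, 0, 2, 0, 0, 1, 0, 2, 1]
(count[i] = number of elements equal to i)
Cumulative count: [1, 2, 2, 4, 4, 4, 5, 5, 7, 8]
Sorted: [0, 1, 3, 3, 6, 8, 8, 9]


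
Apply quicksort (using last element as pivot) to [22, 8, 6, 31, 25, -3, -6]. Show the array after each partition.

Partition 1: pivot=-6 at index 0 -> [-6, 8, 6, 31, 25, -3, 22]
Partition 2: pivot=22 at index 4 -> [-6, 8, 6, -3, 22, 31, 25]
Partition 3: pivot=-3 at index 1 -> [-6, -3, 6, 8, 22, 31, 25]
Partition 4: pivot=8 at index 3 -> [-6, -3, 6, 8, 22, 31, 25]
Partition 5: pivot=25 at index 5 -> [-6, -3, 6, 8, 22, 25, 31]


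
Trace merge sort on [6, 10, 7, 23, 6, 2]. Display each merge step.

Divide and conquer:
  Merge [10] + [7] -> [7, 10]
  Merge [6] + [7, 10] -> [6, 7, 10]
  Merge [6] + [2] -> [2, 6]
  Merge [23] + [2, 6] -> [2, 6, 23]
  Merge [6, 7, 10] + [2, 6, 23] -> [2, 6, 6, 7, 10, 23]


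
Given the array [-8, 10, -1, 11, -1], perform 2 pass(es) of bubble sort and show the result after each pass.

After pass 1: [-8, -1, 10, -1, 11] (2 swaps)
After pass 2: [-8, -1, -1, 10, 11] (1 swaps)
Total swaps: 3


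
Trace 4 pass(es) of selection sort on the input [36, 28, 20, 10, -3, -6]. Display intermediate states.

Pass 1: Select minimum -6 at index 5, swap -> [-6, 28, 20, 10, -3, 36]
Pass 2: Select minimum -3 at index 4, swap -> [-6, -3, 20, 10, 28, 36]
Pass 3: Select minimum 10 at index 3, swap -> [-6, -3, 10, 20, 28, 36]
Pass 4: Select minimum 20 at index 3, swap -> [-6, -3, 10, 20, 28, 36]


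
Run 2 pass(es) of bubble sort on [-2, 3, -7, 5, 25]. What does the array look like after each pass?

After pass 1: [-2, -7, 3, 5, 25] (1 swaps)
After pass 2: [-7, -2, 3, 5, 25] (1 swaps)
Total swaps: 2


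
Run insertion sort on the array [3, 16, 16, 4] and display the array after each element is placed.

First element 3 is already 'sorted'
Insert 16: shifted 0 elements -> [3, 16, 16, 4]
Insert 16: shifted 0 elements -> [3, 16, 16, 4]
Insert 4: shifted 2 elements -> [3, 4, 16, 16]


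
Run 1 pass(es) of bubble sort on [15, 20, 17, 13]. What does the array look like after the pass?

After pass 1: [15, 17, 13, 20] (2 swaps)
Total swaps: 2


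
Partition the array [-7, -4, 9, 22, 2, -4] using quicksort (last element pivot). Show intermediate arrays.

Partition 1: pivot=-4 at index 2 -> [-7, -4, -4, 22, 2, 9]
Partition 2: pivot=-4 at index 1 -> [-7, -4, -4, 22, 2, 9]
Partition 3: pivot=9 at index 4 -> [-7, -4, -4, 2, 9, 22]


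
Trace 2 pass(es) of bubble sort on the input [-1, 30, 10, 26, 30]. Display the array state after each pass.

After pass 1: [-1, 10, 26, 30, 30] (2 swaps)
After pass 2: [-1, 10, 26, 30, 30] (0 swaps)
Total swaps: 2


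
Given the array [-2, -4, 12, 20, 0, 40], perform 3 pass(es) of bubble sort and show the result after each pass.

After pass 1: [-4, -2, 12, 0, 20, 40] (2 swaps)
After pass 2: [-4, -2, 0, 12, 20, 40] (1 swaps)
After pass 3: [-4, -2, 0, 12, 20, 40] (0 swaps)
Total swaps: 3


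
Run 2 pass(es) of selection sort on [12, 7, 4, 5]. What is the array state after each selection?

Pass 1: Select minimum 4 at index 2, swap -> [4, 7, 12, 5]
Pass 2: Select minimum 5 at index 3, swap -> [4, 5, 12, 7]


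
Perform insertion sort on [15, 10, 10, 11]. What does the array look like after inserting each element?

First element 15 is already 'sorted'
Insert 10: shifted 1 elements -> [10, 15, 10, 11]
Insert 10: shifted 1 elements -> [10, 10, 15, 11]
Insert 11: shifted 1 elements -> [10, 10, 11, 15]


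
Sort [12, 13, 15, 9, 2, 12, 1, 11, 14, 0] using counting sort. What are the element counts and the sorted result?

Count array: [1, 1, 1, 0, 0, 0, 0, 0, 0, 1, 0, 1, 2, 1, 1, 1]
(count[i] = number of elements equal to i)
Cumulative count: [1, 2, 3, 3, 3, 3, 3, 3, 3, 4, 4, 5, 7, 8, 9, 10]
Sorted: [0, 1, 2, 9, 11, 12, 12, 13, 14, 15]


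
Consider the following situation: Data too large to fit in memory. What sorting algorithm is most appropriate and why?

Best choice: External merge sort
Reason: Minimizes disk I/O by sequential reads/writes


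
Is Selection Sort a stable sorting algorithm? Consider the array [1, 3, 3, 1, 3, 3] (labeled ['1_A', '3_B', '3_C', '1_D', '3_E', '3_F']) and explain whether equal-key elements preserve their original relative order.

Trace Selection Sort on the labeled array (the key is the number; the letter only tracks identity):
  Pass 1: minimum 1_A is already at index 0; no swap -> [1_A, 3_B, 3_C, 1_D, 3_E, 3_F]
  Pass 2: minimum of unsorted part is 1_D at index 3; swap it with 3_B at index 1 -> [1_A, 1_D, 3_C, 3_B, 3_E, 3_F]
  Pass 3: minimum 3_C is already at index 2; no swap -> [1_A, 1_D, 3_C, 3_B, 3_E, 3_F]
  Pass 4: minimum 3_B is already at index 3; no swap -> [1_A, 1_D, 3_C, 3_B, 3_E, 3_F]
  Pass 5: minimum 3_E is already at index 4; no swap -> [1_A, 1_D, 3_C, 3_B, 3_E, 3_F]
Final order: [1_A, 1_D, 3_C, 3_B, 3_E, 3_F]
Equal keys:
  value 1: originally 1_A, 1_D; after sorting 1_A, 1_D -> order preserved
  value 3: originally 3_B, 3_C, 3_E, 3_F; after sorting 3_C, 3_B, 3_E, 3_F -> order changed
Equal keys were reordered, so Selection Sort is not stable: the long-range swap that moves the minimum into place can carry an element past an equal key. (One such input is enough; an unstable sort may happen to preserve order on other inputs, but it gives no guarantee.)
Answer: Not stable


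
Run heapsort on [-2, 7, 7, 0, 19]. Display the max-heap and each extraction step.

Build heap: [19, 7, 7, 0, -2]
Extract 19: [7, 0, 7, -2, 19]
Extract 7: [7, 0, -2, 7, 19]
Extract 7: [0, -2, 7, 7, 19]
Extract 0: [-2, 0, 7, 7, 19]


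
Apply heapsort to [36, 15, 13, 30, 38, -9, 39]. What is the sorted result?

Build heap: [39, 38, 36, 30, 15, -9, 13]
Extract 39: [38, 30, 36, 13, 15, -9, 39]
Extract 38: [36, 30, -9, 13, 15, 38, 39]
Extract 36: [30, 15, -9, 13, 36, 38, 39]
Extract 30: [15, 13, -9, 30, 36, 38, 39]
Extract 15: [13, -9, 15, 30, 36, 38, 39]
Extract 13: [-9, 13, 15, 30, 36, 38, 39]


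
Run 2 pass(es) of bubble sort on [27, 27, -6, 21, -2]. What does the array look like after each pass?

After pass 1: [27, -6, 21, -2, 27] (3 swaps)
After pass 2: [-6, 21, -2, 27, 27] (3 swaps)
Total swaps: 6


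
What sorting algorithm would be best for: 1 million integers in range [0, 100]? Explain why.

Best choice: Counting sort
Reason: O(n + k) where k=100 is small; linear time beats O(n log n)


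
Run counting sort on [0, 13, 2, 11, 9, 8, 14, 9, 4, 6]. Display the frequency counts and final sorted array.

Count array: [1, 0, 1, 0, 1, 0, 1, 0, 1, 2, 0, 1, 0, 1, 1]
(count[i] = number of elements equal to i)
Cumulative count: [1, 1, 2, 2, 3, 3, 4, 4, 5, 7, 7, 8, 8, 9, 10]
Sorted: [0, 2, 4, 6, 8, 9, 9, 11, 13, 14]


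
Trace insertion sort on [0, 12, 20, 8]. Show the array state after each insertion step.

First element 0 is already 'sorted'
Insert 12: shifted 0 elements -> [0, 12, 20, 8]
Insert 20: shifted 0 elements -> [0, 12, 20, 8]
Insert 8: shifted 2 elements -> [0, 8, 12, 20]


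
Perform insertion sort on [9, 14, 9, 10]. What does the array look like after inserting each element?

First element 9 is already 'sorted'
Insert 14: shifted 0 elements -> [9, 14, 9, 10]
Insert 9: shifted 1 elements -> [9, 9, 14, 10]
Insert 10: shifted 1 elements -> [9, 9, 10, 14]


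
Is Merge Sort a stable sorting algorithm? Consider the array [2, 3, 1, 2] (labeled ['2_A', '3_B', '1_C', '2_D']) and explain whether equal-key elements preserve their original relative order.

Trace Merge Sort on the labeled array (the key is the number; the letter only tracks identity):
  Merge [2_A] + [3_B] -> [2_A, 3_B]
  Merge [1_C] + [2_D] -> [1_C, 2_D]
  Merge [2_A, 3_B] + [1_C, 2_D] -> [1_C, 2_A, 2_D, 3_B]
Final order: [1_C, 2_A, 2_D, 3_B]
Equal keys:
  value 2: originally 2_A, 2_D; after sorting 2_A, 2_D -> order preserved
All equal keys kept their original relative order. Merge Sort is stable: when the heads of the two halves are equal the merge takes from the left half first.
Answer: Stable


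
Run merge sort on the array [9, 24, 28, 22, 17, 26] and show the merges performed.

Divide and conquer:
  Merge [24] + [28] -> [24, 28]
  Merge [9] + [24, 28] -> [9, 24, 28]
  Merge [17] + [26] -> [17, 26]
  Merge [22] + [17, 26] -> [17, 22, 26]
  Merge [9, 24, 28] + [17, 22, 26] -> [9, 17, 22, 24, 26, 28]


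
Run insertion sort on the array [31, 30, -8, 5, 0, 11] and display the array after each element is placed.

First element 31 is already 'sorted'
Insert 30: shifted 1 elements -> [30, 31, -8, 5, 0, 11]
Insert -8: shifted 2 elements -> [-8, 30, 31, 5, 0, 11]
Insert 5: shifted 2 elements -> [-8, 5, 30, 31, 0, 11]
Insert 0: shifted 3 elements -> [-8, 0, 5, 30, 31, 11]
Insert 11: shifted 2 elements -> [-8, 0, 5, 11, 30, 31]


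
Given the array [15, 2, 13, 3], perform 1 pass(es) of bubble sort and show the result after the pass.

After pass 1: [2, 13, 3, 15] (3 swaps)
Total swaps: 3


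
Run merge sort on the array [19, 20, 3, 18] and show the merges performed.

Divide and conquer:
  Merge [19] + [20] -> [19, 20]
  Merge [3] + [18] -> [3, 18]
  Merge [19, 20] + [3, 18] -> [3, 18, 19, 20]


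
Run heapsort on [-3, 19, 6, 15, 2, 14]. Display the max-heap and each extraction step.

Build heap: [19, 15, 14, -3, 2, 6]
Extract 19: [15, 6, 14, -3, 2, 19]
Extract 15: [14, 6, 2, -3, 15, 19]
Extract 14: [6, -3, 2, 14, 15, 19]
Extract 6: [2, -3, 6, 14, 15, 19]
Extract 2: [-3, 2, 6, 14, 15, 19]


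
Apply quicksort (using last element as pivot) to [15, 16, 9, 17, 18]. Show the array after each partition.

Partition 1: pivot=18 at index 4 -> [15, 16, 9, 17, 18]
Partition 2: pivot=17 at index 3 -> [15, 16, 9, 17, 18]
Partition 3: pivot=9 at index 0 -> [9, 16, 15, 17, 18]
Partition 4: pivot=15 at index 1 -> [9, 15, 16, 17, 18]


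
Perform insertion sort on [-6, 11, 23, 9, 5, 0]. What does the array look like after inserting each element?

First element -6 is already 'sorted'
Insert 11: shifted 0 elements -> [-6, 11, 23, 9, 5, 0]
Insert 23: shifted 0 elements -> [-6, 11, 23, 9, 5, 0]
Insert 9: shifted 2 elements -> [-6, 9, 11, 23, 5, 0]
Insert 5: shifted 3 elements -> [-6, 5, 9, 11, 23, 0]
Insert 0: shifted 4 elements -> [-6, 0, 5, 9, 11, 23]


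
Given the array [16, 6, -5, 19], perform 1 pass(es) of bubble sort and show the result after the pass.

After pass 1: [6, -5, 16, 19] (2 swaps)
Total swaps: 2


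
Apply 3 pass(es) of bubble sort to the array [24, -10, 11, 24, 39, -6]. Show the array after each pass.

After pass 1: [-10, 11, 24, 24, -6, 39] (3 swaps)
After pass 2: [-10, 11, 24, -6, 24, 39] (1 swaps)
After pass 3: [-10, 11, -6, 24, 24, 39] (1 swaps)
Total swaps: 5


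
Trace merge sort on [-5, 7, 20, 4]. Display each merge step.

Divide and conquer:
  Merge [-5] + [7] -> [-5, 7]
  Merge [20] + [4] -> [4, 20]
  Merge [-5, 7] + [4, 20] -> [-5, 4, 7, 20]


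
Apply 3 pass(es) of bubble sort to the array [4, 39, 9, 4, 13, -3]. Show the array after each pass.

After pass 1: [4, 9, 4, 13, -3, 39] (4 swaps)
After pass 2: [4, 4, 9, -3, 13, 39] (2 swaps)
After pass 3: [4, 4, -3, 9, 13, 39] (1 swaps)
Total swaps: 7


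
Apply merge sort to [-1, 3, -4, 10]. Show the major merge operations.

Divide and conquer:
  Merge [-1] + [3] -> [-1, 3]
  Merge [-4] + [10] -> [-4, 10]
  Merge [-1, 3] + [-4, 10] -> [-4, -1, 3, 10]


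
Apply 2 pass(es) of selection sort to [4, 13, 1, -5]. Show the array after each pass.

Pass 1: Select minimum -5 at index 3, swap -> [-5, 13, 1, 4]
Pass 2: Select minimum 1 at index 2, swap -> [-5, 1, 13, 4]


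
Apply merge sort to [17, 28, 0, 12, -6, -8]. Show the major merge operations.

Divide and conquer:
  Merge [28] + [0] -> [0, 28]
  Merge [17] + [0, 28] -> [0, 17, 28]
  Merge [-6] + [-8] -> [-8, -6]
  Merge [12] + [-8, -6] -> [-8, -6, 12]
  Merge [0, 17, 28] + [-8, -6, 12] -> [-8, -6, 0, 12, 17, 28]


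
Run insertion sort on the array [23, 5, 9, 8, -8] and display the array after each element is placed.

First element 23 is already 'sorted'
Insert 5: shifted 1 elements -> [5, 23, 9, 8, -8]
Insert 9: shifted 1 elements -> [5, 9, 23, 8, -8]
Insert 8: shifted 2 elements -> [5, 8, 9, 23, -8]
Insert -8: shifted 4 elements -> [-8, 5, 8, 9, 23]


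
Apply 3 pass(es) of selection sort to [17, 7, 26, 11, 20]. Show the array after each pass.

Pass 1: Select minimum 7 at index 1, swap -> [7, 17, 26, 11, 20]
Pass 2: Select minimum 11 at index 3, swap -> [7, 11, 26, 17, 20]
Pass 3: Select minimum 17 at index 3, swap -> [7, 11, 17, 26, 20]


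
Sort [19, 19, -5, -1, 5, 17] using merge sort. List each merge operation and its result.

Divide and conquer:
  Merge [19] + [-5] -> [-5, 19]
  Merge [19] + [-5, 19] -> [-5, 19, 19]
  Merge [5] + [17] -> [5, 17]
  Merge [-1] + [5, 17] -> [-1, 5, 17]
  Merge [-5, 19, 19] + [-1, 5, 17] -> [-5, -1, 5, 17, 19, 19]


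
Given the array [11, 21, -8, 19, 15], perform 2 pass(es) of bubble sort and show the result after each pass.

After pass 1: [11, -8, 19, 15, 21] (3 swaps)
After pass 2: [-8, 11, 15, 19, 21] (2 swaps)
Total swaps: 5


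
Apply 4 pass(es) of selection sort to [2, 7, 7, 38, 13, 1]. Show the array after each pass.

Pass 1: Select minimum 1 at index 5, swap -> [1, 7, 7, 38, 13, 2]
Pass 2: Select minimum 2 at index 5, swap -> [1, 2, 7, 38, 13, 7]
Pass 3: Select minimum 7 at index 2, swap -> [1, 2, 7, 38, 13, 7]
Pass 4: Select minimum 7 at index 5, swap -> [1, 2, 7, 7, 13, 38]


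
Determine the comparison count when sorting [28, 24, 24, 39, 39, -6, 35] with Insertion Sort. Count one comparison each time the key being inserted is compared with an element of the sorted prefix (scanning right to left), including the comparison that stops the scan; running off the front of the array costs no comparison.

Insert 24: 28 > 24 (shift), reached front = 1 comparison(s) -> [24, 28, 24, 39, 39, -6, 35]
Insert 24: 28 > 24 (shift), 24 <= 24 (stop) = 2 comparison(s) -> [24, 24, 28, 39, 39, -6, 35]
Insert 39: 28 <= 39 (stop) = 1 comparison(s) -> [24, 24, 28, 39, 39, -6, 35]
Insert 39: 39 <= 39 (stop) = 1 comparison(s) -> [24, 24, 28, 39, 39, -6, 35]
Insert -6: 39 > -6 (shift), 39 > -6 (shift), 28 > -6 (shift), 24 > -6 (shift), 24 > -6 (shift), reached front = 5 comparison(s) -> [-6, 24, 24, 28, 39, 39, 35]
Insert 35: 39 > 35 (shift), 39 > 35 (shift), 28 <= 35 (stop) = 3 comparison(s) -> [-6, 24, 24, 28, 35, 39, 39]
Total comparisons: 1 + 2 + 1 + 1 + 5 + 3 = 13


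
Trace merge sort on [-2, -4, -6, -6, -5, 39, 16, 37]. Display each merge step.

Divide and conquer:
  Merge [-2] + [-4] -> [-4, -2]
  Merge [-6] + [-6] -> [-6, -6]
  Merge [-4, -2] + [-6, -6] -> [-6, -6, -4, -2]
  Merge [-5] + [39] -> [-5, 39]
  Merge [16] + [37] -> [16, 37]
  Merge [-5, 39] + [16, 37] -> [-5, 16, 37, 39]
  Merge [-6, -6, -4, -2] + [-5, 16, 37, 39] -> [-6, -6, -5, -4, -2, 16, 37, 39]


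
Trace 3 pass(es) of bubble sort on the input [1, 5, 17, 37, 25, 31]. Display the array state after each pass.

After pass 1: [1, 5, 17, 25, 31, 37] (2 swaps)
After pass 2: [1, 5, 17, 25, 31, 37] (0 swaps)
After pass 3: [1, 5, 17, 25, 31, 37] (0 swaps)
Total swaps: 2


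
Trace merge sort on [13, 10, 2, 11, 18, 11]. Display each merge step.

Divide and conquer:
  Merge [10] + [2] -> [2, 10]
  Merge [13] + [2, 10] -> [2, 10, 13]
  Merge [18] + [11] -> [11, 18]
  Merge [11] + [11, 18] -> [11, 11, 18]
  Merge [2, 10, 13] + [11, 11, 18] -> [2, 10, 11, 11, 13, 18]


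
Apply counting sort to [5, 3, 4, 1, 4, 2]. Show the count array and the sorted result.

Count array: [0, 1, 1, 1, 2, 1]
(count[i] = number of elements equal to i)
Cumulative count: [0, 1, 2, 3, 5, 6]
Sorted: [1, 2, 3, 4, 4, 5]


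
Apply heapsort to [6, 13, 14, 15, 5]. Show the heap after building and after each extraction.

Build heap: [15, 13, 14, 6, 5]
Extract 15: [14, 13, 5, 6, 15]
Extract 14: [13, 6, 5, 14, 15]
Extract 13: [6, 5, 13, 14, 15]
Extract 6: [5, 6, 13, 14, 15]


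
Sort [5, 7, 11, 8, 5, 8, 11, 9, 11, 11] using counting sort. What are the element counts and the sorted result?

Count array: [0, 0, 0, 0, 0, 2, 0, 1, 2, 1, 0, 4]
(count[i] = number of elements equal to i)
Cumulative count: [0, 0, 0, 0, 0, 2, 2, 3, 5, 6, 6, 10]
Sorted: [5, 5, 7, 8, 8, 9, 11, 11, 11, 11]


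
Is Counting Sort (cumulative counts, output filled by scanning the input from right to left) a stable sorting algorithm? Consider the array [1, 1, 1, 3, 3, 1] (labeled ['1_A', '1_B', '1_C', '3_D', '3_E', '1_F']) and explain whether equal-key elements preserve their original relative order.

Trace Counting Sort on the labeled array (the key is the number; the letter only tracks identity):
  Counts for values 0..3: [0, 4, 0, 2]
  Cumulative counts: [0, 4, 4, 6]
  Scan right to left: place 1_F at output index 3
  Scan right to left: place 3_E at output index 5
  Scan right to left: place 3_D at output index 4
  Scan right to left: place 1_C at output index 2
  Scan right to left: place 1_B at output index 1
  Scan right to left: place 1_A at output index 0
  Output: [1_A, 1_B, 1_C, 1_F, 3_D, 3_E]
Equal keys:
  value 1: originally 1_A, 1_B, 1_C, 1_F; after sorting 1_A, 1_B, 1_C, 1_F -> order preserved
  value 3: originally 3_D, 3_E; after sorting 3_D, 3_E -> order preserved
All equal keys kept their original relative order. Counting Sort is stable: scanning the input right to left with decreasing cumulative counts places later duplicates at later output positions.
Answer: Stable


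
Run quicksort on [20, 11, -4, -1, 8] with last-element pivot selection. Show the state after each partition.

Partition 1: pivot=8 at index 2 -> [-4, -1, 8, 11, 20]
Partition 2: pivot=-1 at index 1 -> [-4, -1, 8, 11, 20]
Partition 3: pivot=20 at index 4 -> [-4, -1, 8, 11, 20]


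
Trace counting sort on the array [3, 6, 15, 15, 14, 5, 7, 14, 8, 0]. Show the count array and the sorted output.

Count array: [1, 0, 0, 1, 0, 1, 1, 1, 1, 0, 0, 0, 0, 0, 2, 2]
(count[i] = number of elements equal to i)
Cumulative count: [1, 1, 1, 2, 2, 3, 4, 5, 6, 6, 6, 6, 6, 6, 8, 10]
Sorted: [0, 3, 5, 6, 7, 8, 14, 14, 15, 15]


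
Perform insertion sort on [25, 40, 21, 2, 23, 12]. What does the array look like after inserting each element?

First element 25 is already 'sorted'
Insert 40: shifted 0 elements -> [25, 40, 21, 2, 23, 12]
Insert 21: shifted 2 elements -> [21, 25, 40, 2, 23, 12]
Insert 2: shifted 3 elements -> [2, 21, 25, 40, 23, 12]
Insert 23: shifted 2 elements -> [2, 21, 23, 25, 40, 12]
Insert 12: shifted 4 elements -> [2, 12, 21, 23, 25, 40]


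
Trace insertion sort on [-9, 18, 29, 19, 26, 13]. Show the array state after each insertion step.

First element -9 is already 'sorted'
Insert 18: shifted 0 elements -> [-9, 18, 29, 19, 26, 13]
Insert 29: shifted 0 elements -> [-9, 18, 29, 19, 26, 13]
Insert 19: shifted 1 elements -> [-9, 18, 19, 29, 26, 13]
Insert 26: shifted 1 elements -> [-9, 18, 19, 26, 29, 13]
Insert 13: shifted 4 elements -> [-9, 13, 18, 19, 26, 29]


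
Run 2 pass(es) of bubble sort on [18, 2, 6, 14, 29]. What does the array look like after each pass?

After pass 1: [2, 6, 14, 18, 29] (3 swaps)
After pass 2: [2, 6, 14, 18, 29] (0 swaps)
Total swaps: 3


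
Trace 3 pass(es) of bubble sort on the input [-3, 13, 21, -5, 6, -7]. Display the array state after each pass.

After pass 1: [-3, 13, -5, 6, -7, 21] (3 swaps)
After pass 2: [-3, -5, 6, -7, 13, 21] (3 swaps)
After pass 3: [-5, -3, -7, 6, 13, 21] (2 swaps)
Total swaps: 8


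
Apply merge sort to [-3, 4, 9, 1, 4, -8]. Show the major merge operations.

Divide and conquer:
  Merge [4] + [9] -> [4, 9]
  Merge [-3] + [4, 9] -> [-3, 4, 9]
  Merge [4] + [-8] -> [-8, 4]
  Merge [1] + [-8, 4] -> [-8, 1, 4]
  Merge [-3, 4, 9] + [-8, 1, 4] -> [-8, -3, 1, 4, 4, 9]


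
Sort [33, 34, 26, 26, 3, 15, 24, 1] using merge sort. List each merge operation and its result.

Divide and conquer:
  Merge [33] + [34] -> [33, 34]
  Merge [26] + [26] -> [26, 26]
  Merge [33, 34] + [26, 26] -> [26, 26, 33, 34]
  Merge [3] + [15] -> [3, 15]
  Merge [24] + [1] -> [1, 24]
  Merge [3, 15] + [1, 24] -> [1, 3, 15, 24]
  Merge [26, 26, 33, 34] + [1, 3, 15, 24] -> [1, 3, 15, 24, 26, 26, 33, 34]


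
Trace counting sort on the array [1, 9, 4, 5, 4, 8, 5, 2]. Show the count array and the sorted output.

Count array: [0, 1, 1, 0, 2, 2, 0, 0, 1, 1]
(count[i] = number of elements equal to i)
Cumulative count: [0, 1, 2, 2, 4, 6, 6, 6, 7, 8]
Sorted: [1, 2, 4, 4, 5, 5, 8, 9]


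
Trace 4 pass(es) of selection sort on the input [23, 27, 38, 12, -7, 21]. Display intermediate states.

Pass 1: Select minimum -7 at index 4, swap -> [-7, 27, 38, 12, 23, 21]
Pass 2: Select minimum 12 at index 3, swap -> [-7, 12, 38, 27, 23, 21]
Pass 3: Select minimum 21 at index 5, swap -> [-7, 12, 21, 27, 23, 38]
Pass 4: Select minimum 23 at index 4, swap -> [-7, 12, 21, 23, 27, 38]


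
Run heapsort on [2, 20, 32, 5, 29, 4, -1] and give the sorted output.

Build heap: [32, 29, 4, 5, 20, 2, -1]
Extract 32: [29, 20, 4, 5, -1, 2, 32]
Extract 29: [20, 5, 4, 2, -1, 29, 32]
Extract 20: [5, 2, 4, -1, 20, 29, 32]
Extract 5: [4, 2, -1, 5, 20, 29, 32]
Extract 4: [2, -1, 4, 5, 20, 29, 32]
Extract 2: [-1, 2, 4, 5, 20, 29, 32]


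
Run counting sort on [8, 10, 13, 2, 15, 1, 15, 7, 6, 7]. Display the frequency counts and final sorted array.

Count array: [0, 1, 1, 0, 0, 0, 1, 2, 1, 0, 1, 0, 0, 1, 0, 2]
(count[i] = number of elements equal to i)
Cumulative count: [0, 1, 2, 2, 2, 2, 3, 5, 6, 6, 7, 7, 7, 8, 8, 10]
Sorted: [1, 2, 6, 7, 7, 8, 10, 13, 15, 15]


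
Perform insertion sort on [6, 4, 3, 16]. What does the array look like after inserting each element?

First element 6 is already 'sorted'
Insert 4: shifted 1 elements -> [4, 6, 3, 16]
Insert 3: shifted 2 elements -> [3, 4, 6, 16]
Insert 16: shifted 0 elements -> [3, 4, 6, 16]


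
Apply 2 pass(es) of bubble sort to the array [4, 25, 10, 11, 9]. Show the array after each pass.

After pass 1: [4, 10, 11, 9, 25] (3 swaps)
After pass 2: [4, 10, 9, 11, 25] (1 swaps)
Total swaps: 4


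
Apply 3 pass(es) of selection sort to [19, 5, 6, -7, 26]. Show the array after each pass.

Pass 1: Select minimum -7 at index 3, swap -> [-7, 5, 6, 19, 26]
Pass 2: Select minimum 5 at index 1, swap -> [-7, 5, 6, 19, 26]
Pass 3: Select minimum 6 at index 2, swap -> [-7, 5, 6, 19, 26]


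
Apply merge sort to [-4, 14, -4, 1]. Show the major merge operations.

Divide and conquer:
  Merge [-4] + [14] -> [-4, 14]
  Merge [-4] + [1] -> [-4, 1]
  Merge [-4, 14] + [-4, 1] -> [-4, -4, 1, 14]


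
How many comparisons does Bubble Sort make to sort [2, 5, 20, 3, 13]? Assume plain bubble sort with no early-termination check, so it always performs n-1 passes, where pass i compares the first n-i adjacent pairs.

Pass 1: compare adjacent pairs (0,1)..(3,4) = 4 comparison(s), 2 swap(s) -> [2, 5, 3, 13, 20]
Pass 2: compare adjacent pairs (0,1)..(2,3) = 3 comparison(s), 1 swap(s) -> [2, 3, 5, 13, 20]
Pass 3: compare adjacent pairs (0,1)..(1,2) = 2 comparison(s), 0 swap(s) -> [2, 3, 5, 13, 20]
Pass 4: compare adjacent pairs (0,1)..(0,1) = 1 comparison(s), 0 swap(s) -> [2, 3, 5, 13, 20]
Total comparisons: 4 + 3 + 2 + 1 = 10


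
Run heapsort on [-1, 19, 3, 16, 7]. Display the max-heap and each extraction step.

Build heap: [19, 16, 3, -1, 7]
Extract 19: [16, 7, 3, -1, 19]
Extract 16: [7, -1, 3, 16, 19]
Extract 7: [3, -1, 7, 16, 19]
Extract 3: [-1, 3, 7, 16, 19]


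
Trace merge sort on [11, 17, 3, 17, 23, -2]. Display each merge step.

Divide and conquer:
  Merge [17] + [3] -> [3, 17]
  Merge [11] + [3, 17] -> [3, 11, 17]
  Merge [23] + [-2] -> [-2, 23]
  Merge [17] + [-2, 23] -> [-2, 17, 23]
  Merge [3, 11, 17] + [-2, 17, 23] -> [-2, 3, 11, 17, 17, 23]


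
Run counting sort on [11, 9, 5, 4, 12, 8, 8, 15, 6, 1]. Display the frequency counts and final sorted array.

Count array: [0, 1, 0, 0, 1, 1, 1, 0, 2, 1, 0, 1, 1, 0, 0, 1]
(count[i] = number of elements equal to i)
Cumulative count: [0, 1, 1, 1, 2, 3, 4, 4, 6, 7, 7, 8, 9, 9, 9, 10]
Sorted: [1, 4, 5, 6, 8, 8, 9, 11, 12, 15]


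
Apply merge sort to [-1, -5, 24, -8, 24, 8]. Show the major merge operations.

Divide and conquer:
  Merge [-5] + [24] -> [-5, 24]
  Merge [-1] + [-5, 24] -> [-5, -1, 24]
  Merge [24] + [8] -> [8, 24]
  Merge [-8] + [8, 24] -> [-8, 8, 24]
  Merge [-5, -1, 24] + [-8, 8, 24] -> [-8, -5, -1, 8, 24, 24]


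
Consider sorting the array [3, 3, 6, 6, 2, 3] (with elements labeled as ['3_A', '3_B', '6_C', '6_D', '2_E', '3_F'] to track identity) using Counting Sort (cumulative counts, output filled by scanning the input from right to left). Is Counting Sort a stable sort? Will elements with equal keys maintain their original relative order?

Trace Counting Sort on the labeled array (the key is the number; the letter only tracks identity):
  Counts for values 0..6: [0, 0, 1, 3, 0, 0, 2]
  Cumulative counts: [0, 0, 1, 4, 4, 4, 6]
  Scan right to left: place 3_F at output index 3
  Scan right to left: place 2_E at output index 0
  Scan right to left: place 6_D at output index 5
  Scan right to left: place 6_C at output index 4
  Scan right to left: place 3_B at output index 2
  Scan right to left: place 3_A at output index 1
  Output: [2_E, 3_A, 3_B, 3_F, 6_C, 6_D]
Equal keys:
  value 3: originally 3_A, 3_B, 3_F; after sorting 3_A, 3_B, 3_F -> order preserved
  value 6: originally 6_C, 6_D; after sorting 6_C, 6_D -> order preserved
All equal keys kept their original relative order. Counting Sort is stable: scanning the input right to left with decreasing cumulative counts places later duplicates at later output positions.
Answer: Stable


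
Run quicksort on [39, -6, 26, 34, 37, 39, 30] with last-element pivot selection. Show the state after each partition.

Partition 1: pivot=30 at index 2 -> [-6, 26, 30, 34, 37, 39, 39]
Partition 2: pivot=26 at index 1 -> [-6, 26, 30, 34, 37, 39, 39]
Partition 3: pivot=39 at index 6 -> [-6, 26, 30, 34, 37, 39, 39]
Partition 4: pivot=39 at index 5 -> [-6, 26, 30, 34, 37, 39, 39]
Partition 5: pivot=37 at index 4 -> [-6, 26, 30, 34, 37, 39, 39]


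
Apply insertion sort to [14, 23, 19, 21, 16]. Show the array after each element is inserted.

First element 14 is already 'sorted'
Insert 23: shifted 0 elements -> [14, 23, 19, 21, 16]
Insert 19: shifted 1 elements -> [14, 19, 23, 21, 16]
Insert 21: shifted 1 elements -> [14, 19, 21, 23, 16]
Insert 16: shifted 3 elements -> [14, 16, 19, 21, 23]


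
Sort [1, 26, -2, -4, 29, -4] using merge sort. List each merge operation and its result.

Divide and conquer:
  Merge [26] + [-2] -> [-2, 26]
  Merge [1] + [-2, 26] -> [-2, 1, 26]
  Merge [29] + [-4] -> [-4, 29]
  Merge [-4] + [-4, 29] -> [-4, -4, 29]
  Merge [-2, 1, 26] + [-4, -4, 29] -> [-4, -4, -2, 1, 26, 29]


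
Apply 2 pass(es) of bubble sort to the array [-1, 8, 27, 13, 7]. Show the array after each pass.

After pass 1: [-1, 8, 13, 7, 27] (2 swaps)
After pass 2: [-1, 8, 7, 13, 27] (1 swaps)
Total swaps: 3


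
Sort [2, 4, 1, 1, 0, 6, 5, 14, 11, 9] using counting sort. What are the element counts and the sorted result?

Count array: [1, 2, 1, 0, 1, 1, 1, 0, 0, 1, 0, 1, 0, 0, 1]
(count[i] = number of elements equal to i)
Cumulative count: [1, 3, 4, 4, 5, 6, 7, 7, 7, 8, 8, 9, 9, 9, 10]
Sorted: [0, 1, 1, 2, 4, 5, 6, 9, 11, 14]


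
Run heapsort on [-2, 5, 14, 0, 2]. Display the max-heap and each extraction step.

Build heap: [14, 5, -2, 0, 2]
Extract 14: [5, 2, -2, 0, 14]
Extract 5: [2, 0, -2, 5, 14]
Extract 2: [0, -2, 2, 5, 14]
Extract 0: [-2, 0, 2, 5, 14]
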